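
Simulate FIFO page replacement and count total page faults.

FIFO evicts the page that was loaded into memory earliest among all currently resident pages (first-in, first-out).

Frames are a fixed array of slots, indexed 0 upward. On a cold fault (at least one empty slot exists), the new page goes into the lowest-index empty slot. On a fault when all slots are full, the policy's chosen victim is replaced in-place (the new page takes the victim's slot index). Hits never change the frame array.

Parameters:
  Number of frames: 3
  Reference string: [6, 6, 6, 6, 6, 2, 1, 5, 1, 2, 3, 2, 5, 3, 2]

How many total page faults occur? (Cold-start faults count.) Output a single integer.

Step 0: ref 6 → FAULT, frames=[6,-,-]
Step 1: ref 6 → HIT, frames=[6,-,-]
Step 2: ref 6 → HIT, frames=[6,-,-]
Step 3: ref 6 → HIT, frames=[6,-,-]
Step 4: ref 6 → HIT, frames=[6,-,-]
Step 5: ref 2 → FAULT, frames=[6,2,-]
Step 6: ref 1 → FAULT, frames=[6,2,1]
Step 7: ref 5 → FAULT (evict 6), frames=[5,2,1]
Step 8: ref 1 → HIT, frames=[5,2,1]
Step 9: ref 2 → HIT, frames=[5,2,1]
Step 10: ref 3 → FAULT (evict 2), frames=[5,3,1]
Step 11: ref 2 → FAULT (evict 1), frames=[5,3,2]
Step 12: ref 5 → HIT, frames=[5,3,2]
Step 13: ref 3 → HIT, frames=[5,3,2]
Step 14: ref 2 → HIT, frames=[5,3,2]
Total faults: 6

Answer: 6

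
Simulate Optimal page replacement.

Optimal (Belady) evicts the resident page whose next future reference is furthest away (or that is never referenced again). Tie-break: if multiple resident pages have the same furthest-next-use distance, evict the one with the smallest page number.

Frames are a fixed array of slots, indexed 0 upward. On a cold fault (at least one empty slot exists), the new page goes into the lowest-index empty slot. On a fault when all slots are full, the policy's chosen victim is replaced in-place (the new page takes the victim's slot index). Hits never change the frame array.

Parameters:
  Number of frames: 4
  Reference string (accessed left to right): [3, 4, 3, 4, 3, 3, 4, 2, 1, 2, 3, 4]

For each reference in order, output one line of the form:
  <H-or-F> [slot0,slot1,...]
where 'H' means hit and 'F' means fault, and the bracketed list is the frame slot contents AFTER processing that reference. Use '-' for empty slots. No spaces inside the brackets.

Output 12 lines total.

F [3,-,-,-]
F [3,4,-,-]
H [3,4,-,-]
H [3,4,-,-]
H [3,4,-,-]
H [3,4,-,-]
H [3,4,-,-]
F [3,4,2,-]
F [3,4,2,1]
H [3,4,2,1]
H [3,4,2,1]
H [3,4,2,1]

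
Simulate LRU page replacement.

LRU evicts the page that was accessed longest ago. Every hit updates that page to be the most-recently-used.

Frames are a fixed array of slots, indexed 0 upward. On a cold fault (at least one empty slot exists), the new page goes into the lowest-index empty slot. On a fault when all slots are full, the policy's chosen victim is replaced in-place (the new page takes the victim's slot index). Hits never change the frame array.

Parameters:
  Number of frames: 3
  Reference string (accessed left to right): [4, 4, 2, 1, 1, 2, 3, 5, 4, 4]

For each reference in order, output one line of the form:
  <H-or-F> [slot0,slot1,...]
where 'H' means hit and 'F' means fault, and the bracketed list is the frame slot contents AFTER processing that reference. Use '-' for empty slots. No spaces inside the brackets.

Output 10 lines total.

F [4,-,-]
H [4,-,-]
F [4,2,-]
F [4,2,1]
H [4,2,1]
H [4,2,1]
F [3,2,1]
F [3,2,5]
F [3,4,5]
H [3,4,5]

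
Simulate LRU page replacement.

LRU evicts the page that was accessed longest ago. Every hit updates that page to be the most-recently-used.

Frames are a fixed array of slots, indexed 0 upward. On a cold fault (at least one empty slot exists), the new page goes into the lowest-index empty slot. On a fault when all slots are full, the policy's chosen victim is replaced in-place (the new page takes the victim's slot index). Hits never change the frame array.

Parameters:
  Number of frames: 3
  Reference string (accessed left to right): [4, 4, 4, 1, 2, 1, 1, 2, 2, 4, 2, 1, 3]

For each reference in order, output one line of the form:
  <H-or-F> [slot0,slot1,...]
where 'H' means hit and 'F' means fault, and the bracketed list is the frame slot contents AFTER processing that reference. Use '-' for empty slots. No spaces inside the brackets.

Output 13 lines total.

F [4,-,-]
H [4,-,-]
H [4,-,-]
F [4,1,-]
F [4,1,2]
H [4,1,2]
H [4,1,2]
H [4,1,2]
H [4,1,2]
H [4,1,2]
H [4,1,2]
H [4,1,2]
F [3,1,2]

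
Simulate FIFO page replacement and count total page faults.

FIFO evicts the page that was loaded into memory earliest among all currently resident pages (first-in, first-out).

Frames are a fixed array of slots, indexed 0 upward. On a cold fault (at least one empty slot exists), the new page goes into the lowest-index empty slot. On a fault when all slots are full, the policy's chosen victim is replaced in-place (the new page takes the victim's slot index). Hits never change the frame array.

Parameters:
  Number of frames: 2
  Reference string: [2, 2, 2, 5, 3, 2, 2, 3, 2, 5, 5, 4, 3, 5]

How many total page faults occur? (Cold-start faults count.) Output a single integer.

Answer: 8

Derivation:
Step 0: ref 2 → FAULT, frames=[2,-]
Step 1: ref 2 → HIT, frames=[2,-]
Step 2: ref 2 → HIT, frames=[2,-]
Step 3: ref 5 → FAULT, frames=[2,5]
Step 4: ref 3 → FAULT (evict 2), frames=[3,5]
Step 5: ref 2 → FAULT (evict 5), frames=[3,2]
Step 6: ref 2 → HIT, frames=[3,2]
Step 7: ref 3 → HIT, frames=[3,2]
Step 8: ref 2 → HIT, frames=[3,2]
Step 9: ref 5 → FAULT (evict 3), frames=[5,2]
Step 10: ref 5 → HIT, frames=[5,2]
Step 11: ref 4 → FAULT (evict 2), frames=[5,4]
Step 12: ref 3 → FAULT (evict 5), frames=[3,4]
Step 13: ref 5 → FAULT (evict 4), frames=[3,5]
Total faults: 8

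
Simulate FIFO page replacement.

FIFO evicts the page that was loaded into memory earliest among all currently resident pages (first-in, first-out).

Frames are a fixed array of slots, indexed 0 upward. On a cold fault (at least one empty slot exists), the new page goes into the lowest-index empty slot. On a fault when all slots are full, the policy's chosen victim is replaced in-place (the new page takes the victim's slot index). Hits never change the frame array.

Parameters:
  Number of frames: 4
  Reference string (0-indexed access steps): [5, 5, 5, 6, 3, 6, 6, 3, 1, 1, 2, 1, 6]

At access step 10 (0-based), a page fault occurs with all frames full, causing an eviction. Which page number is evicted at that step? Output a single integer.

Answer: 5

Derivation:
Step 0: ref 5 -> FAULT, frames=[5,-,-,-]
Step 1: ref 5 -> HIT, frames=[5,-,-,-]
Step 2: ref 5 -> HIT, frames=[5,-,-,-]
Step 3: ref 6 -> FAULT, frames=[5,6,-,-]
Step 4: ref 3 -> FAULT, frames=[5,6,3,-]
Step 5: ref 6 -> HIT, frames=[5,6,3,-]
Step 6: ref 6 -> HIT, frames=[5,6,3,-]
Step 7: ref 3 -> HIT, frames=[5,6,3,-]
Step 8: ref 1 -> FAULT, frames=[5,6,3,1]
Step 9: ref 1 -> HIT, frames=[5,6,3,1]
Step 10: ref 2 -> FAULT, evict 5, frames=[2,6,3,1]
At step 10: evicted page 5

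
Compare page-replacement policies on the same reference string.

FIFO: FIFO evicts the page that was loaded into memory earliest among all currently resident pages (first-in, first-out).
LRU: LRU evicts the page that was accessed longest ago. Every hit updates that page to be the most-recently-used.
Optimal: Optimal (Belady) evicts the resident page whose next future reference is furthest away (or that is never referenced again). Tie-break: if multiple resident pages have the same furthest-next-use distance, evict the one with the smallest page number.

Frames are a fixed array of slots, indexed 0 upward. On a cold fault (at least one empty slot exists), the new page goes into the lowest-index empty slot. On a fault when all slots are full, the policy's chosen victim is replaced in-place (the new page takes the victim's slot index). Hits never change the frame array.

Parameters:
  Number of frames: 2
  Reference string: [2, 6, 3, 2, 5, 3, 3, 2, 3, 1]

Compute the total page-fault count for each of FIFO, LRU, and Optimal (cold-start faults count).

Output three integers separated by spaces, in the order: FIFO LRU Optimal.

Answer: 8 8 6

Derivation:
--- FIFO ---
  step 0: ref 2 -> FAULT, frames=[2,-] (faults so far: 1)
  step 1: ref 6 -> FAULT, frames=[2,6] (faults so far: 2)
  step 2: ref 3 -> FAULT, evict 2, frames=[3,6] (faults so far: 3)
  step 3: ref 2 -> FAULT, evict 6, frames=[3,2] (faults so far: 4)
  step 4: ref 5 -> FAULT, evict 3, frames=[5,2] (faults so far: 5)
  step 5: ref 3 -> FAULT, evict 2, frames=[5,3] (faults so far: 6)
  step 6: ref 3 -> HIT, frames=[5,3] (faults so far: 6)
  step 7: ref 2 -> FAULT, evict 5, frames=[2,3] (faults so far: 7)
  step 8: ref 3 -> HIT, frames=[2,3] (faults so far: 7)
  step 9: ref 1 -> FAULT, evict 3, frames=[2,1] (faults so far: 8)
  FIFO total faults: 8
--- LRU ---
  step 0: ref 2 -> FAULT, frames=[2,-] (faults so far: 1)
  step 1: ref 6 -> FAULT, frames=[2,6] (faults so far: 2)
  step 2: ref 3 -> FAULT, evict 2, frames=[3,6] (faults so far: 3)
  step 3: ref 2 -> FAULT, evict 6, frames=[3,2] (faults so far: 4)
  step 4: ref 5 -> FAULT, evict 3, frames=[5,2] (faults so far: 5)
  step 5: ref 3 -> FAULT, evict 2, frames=[5,3] (faults so far: 6)
  step 6: ref 3 -> HIT, frames=[5,3] (faults so far: 6)
  step 7: ref 2 -> FAULT, evict 5, frames=[2,3] (faults so far: 7)
  step 8: ref 3 -> HIT, frames=[2,3] (faults so far: 7)
  step 9: ref 1 -> FAULT, evict 2, frames=[1,3] (faults so far: 8)
  LRU total faults: 8
--- Optimal ---
  step 0: ref 2 -> FAULT, frames=[2,-] (faults so far: 1)
  step 1: ref 6 -> FAULT, frames=[2,6] (faults so far: 2)
  step 2: ref 3 -> FAULT, evict 6, frames=[2,3] (faults so far: 3)
  step 3: ref 2 -> HIT, frames=[2,3] (faults so far: 3)
  step 4: ref 5 -> FAULT, evict 2, frames=[5,3] (faults so far: 4)
  step 5: ref 3 -> HIT, frames=[5,3] (faults so far: 4)
  step 6: ref 3 -> HIT, frames=[5,3] (faults so far: 4)
  step 7: ref 2 -> FAULT, evict 5, frames=[2,3] (faults so far: 5)
  step 8: ref 3 -> HIT, frames=[2,3] (faults so far: 5)
  step 9: ref 1 -> FAULT, evict 2, frames=[1,3] (faults so far: 6)
  Optimal total faults: 6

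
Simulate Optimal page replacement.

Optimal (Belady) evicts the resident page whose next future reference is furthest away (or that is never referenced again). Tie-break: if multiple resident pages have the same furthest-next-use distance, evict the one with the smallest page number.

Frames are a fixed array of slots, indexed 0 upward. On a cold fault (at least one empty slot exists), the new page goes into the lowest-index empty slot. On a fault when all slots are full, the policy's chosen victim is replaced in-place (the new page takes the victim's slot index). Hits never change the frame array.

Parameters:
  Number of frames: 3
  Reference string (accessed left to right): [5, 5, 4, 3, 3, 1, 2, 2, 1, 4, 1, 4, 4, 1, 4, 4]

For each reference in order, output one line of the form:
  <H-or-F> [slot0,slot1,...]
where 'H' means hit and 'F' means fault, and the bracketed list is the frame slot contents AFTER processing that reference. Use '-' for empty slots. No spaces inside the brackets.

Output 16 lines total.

F [5,-,-]
H [5,-,-]
F [5,4,-]
F [5,4,3]
H [5,4,3]
F [5,4,1]
F [2,4,1]
H [2,4,1]
H [2,4,1]
H [2,4,1]
H [2,4,1]
H [2,4,1]
H [2,4,1]
H [2,4,1]
H [2,4,1]
H [2,4,1]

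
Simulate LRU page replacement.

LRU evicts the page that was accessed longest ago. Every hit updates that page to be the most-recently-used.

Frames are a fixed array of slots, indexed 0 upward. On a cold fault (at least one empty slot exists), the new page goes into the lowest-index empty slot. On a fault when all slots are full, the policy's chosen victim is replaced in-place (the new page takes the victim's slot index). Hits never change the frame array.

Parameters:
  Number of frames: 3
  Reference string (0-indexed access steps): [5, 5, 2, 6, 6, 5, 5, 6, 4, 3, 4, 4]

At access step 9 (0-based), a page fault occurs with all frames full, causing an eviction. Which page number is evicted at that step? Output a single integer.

Step 0: ref 5 -> FAULT, frames=[5,-,-]
Step 1: ref 5 -> HIT, frames=[5,-,-]
Step 2: ref 2 -> FAULT, frames=[5,2,-]
Step 3: ref 6 -> FAULT, frames=[5,2,6]
Step 4: ref 6 -> HIT, frames=[5,2,6]
Step 5: ref 5 -> HIT, frames=[5,2,6]
Step 6: ref 5 -> HIT, frames=[5,2,6]
Step 7: ref 6 -> HIT, frames=[5,2,6]
Step 8: ref 4 -> FAULT, evict 2, frames=[5,4,6]
Step 9: ref 3 -> FAULT, evict 5, frames=[3,4,6]
At step 9: evicted page 5

Answer: 5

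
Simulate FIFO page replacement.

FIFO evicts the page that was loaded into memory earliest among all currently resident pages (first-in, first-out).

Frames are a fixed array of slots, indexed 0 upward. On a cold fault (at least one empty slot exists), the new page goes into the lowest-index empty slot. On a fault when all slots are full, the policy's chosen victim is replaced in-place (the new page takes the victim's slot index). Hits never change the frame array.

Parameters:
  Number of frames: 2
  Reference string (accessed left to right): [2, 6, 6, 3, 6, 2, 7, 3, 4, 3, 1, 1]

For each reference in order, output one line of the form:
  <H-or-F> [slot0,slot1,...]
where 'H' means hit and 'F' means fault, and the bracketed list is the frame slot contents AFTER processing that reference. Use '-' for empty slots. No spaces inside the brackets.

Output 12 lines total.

F [2,-]
F [2,6]
H [2,6]
F [3,6]
H [3,6]
F [3,2]
F [7,2]
F [7,3]
F [4,3]
H [4,3]
F [4,1]
H [4,1]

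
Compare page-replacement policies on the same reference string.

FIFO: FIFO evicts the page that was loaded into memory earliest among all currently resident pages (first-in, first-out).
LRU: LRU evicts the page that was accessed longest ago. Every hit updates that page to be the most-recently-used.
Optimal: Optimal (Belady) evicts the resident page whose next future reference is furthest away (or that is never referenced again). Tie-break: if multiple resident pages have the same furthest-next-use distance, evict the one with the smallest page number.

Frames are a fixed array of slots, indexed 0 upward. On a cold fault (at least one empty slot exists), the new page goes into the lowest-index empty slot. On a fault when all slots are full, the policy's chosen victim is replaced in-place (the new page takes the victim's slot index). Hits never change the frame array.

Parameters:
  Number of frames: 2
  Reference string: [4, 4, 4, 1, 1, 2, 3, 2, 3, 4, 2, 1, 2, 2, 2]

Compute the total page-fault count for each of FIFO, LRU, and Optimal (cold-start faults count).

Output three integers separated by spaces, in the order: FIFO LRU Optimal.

Answer: 7 7 6

Derivation:
--- FIFO ---
  step 0: ref 4 -> FAULT, frames=[4,-] (faults so far: 1)
  step 1: ref 4 -> HIT, frames=[4,-] (faults so far: 1)
  step 2: ref 4 -> HIT, frames=[4,-] (faults so far: 1)
  step 3: ref 1 -> FAULT, frames=[4,1] (faults so far: 2)
  step 4: ref 1 -> HIT, frames=[4,1] (faults so far: 2)
  step 5: ref 2 -> FAULT, evict 4, frames=[2,1] (faults so far: 3)
  step 6: ref 3 -> FAULT, evict 1, frames=[2,3] (faults so far: 4)
  step 7: ref 2 -> HIT, frames=[2,3] (faults so far: 4)
  step 8: ref 3 -> HIT, frames=[2,3] (faults so far: 4)
  step 9: ref 4 -> FAULT, evict 2, frames=[4,3] (faults so far: 5)
  step 10: ref 2 -> FAULT, evict 3, frames=[4,2] (faults so far: 6)
  step 11: ref 1 -> FAULT, evict 4, frames=[1,2] (faults so far: 7)
  step 12: ref 2 -> HIT, frames=[1,2] (faults so far: 7)
  step 13: ref 2 -> HIT, frames=[1,2] (faults so far: 7)
  step 14: ref 2 -> HIT, frames=[1,2] (faults so far: 7)
  FIFO total faults: 7
--- LRU ---
  step 0: ref 4 -> FAULT, frames=[4,-] (faults so far: 1)
  step 1: ref 4 -> HIT, frames=[4,-] (faults so far: 1)
  step 2: ref 4 -> HIT, frames=[4,-] (faults so far: 1)
  step 3: ref 1 -> FAULT, frames=[4,1] (faults so far: 2)
  step 4: ref 1 -> HIT, frames=[4,1] (faults so far: 2)
  step 5: ref 2 -> FAULT, evict 4, frames=[2,1] (faults so far: 3)
  step 6: ref 3 -> FAULT, evict 1, frames=[2,3] (faults so far: 4)
  step 7: ref 2 -> HIT, frames=[2,3] (faults so far: 4)
  step 8: ref 3 -> HIT, frames=[2,3] (faults so far: 4)
  step 9: ref 4 -> FAULT, evict 2, frames=[4,3] (faults so far: 5)
  step 10: ref 2 -> FAULT, evict 3, frames=[4,2] (faults so far: 6)
  step 11: ref 1 -> FAULT, evict 4, frames=[1,2] (faults so far: 7)
  step 12: ref 2 -> HIT, frames=[1,2] (faults so far: 7)
  step 13: ref 2 -> HIT, frames=[1,2] (faults so far: 7)
  step 14: ref 2 -> HIT, frames=[1,2] (faults so far: 7)
  LRU total faults: 7
--- Optimal ---
  step 0: ref 4 -> FAULT, frames=[4,-] (faults so far: 1)
  step 1: ref 4 -> HIT, frames=[4,-] (faults so far: 1)
  step 2: ref 4 -> HIT, frames=[4,-] (faults so far: 1)
  step 3: ref 1 -> FAULT, frames=[4,1] (faults so far: 2)
  step 4: ref 1 -> HIT, frames=[4,1] (faults so far: 2)
  step 5: ref 2 -> FAULT, evict 1, frames=[4,2] (faults so far: 3)
  step 6: ref 3 -> FAULT, evict 4, frames=[3,2] (faults so far: 4)
  step 7: ref 2 -> HIT, frames=[3,2] (faults so far: 4)
  step 8: ref 3 -> HIT, frames=[3,2] (faults so far: 4)
  step 9: ref 4 -> FAULT, evict 3, frames=[4,2] (faults so far: 5)
  step 10: ref 2 -> HIT, frames=[4,2] (faults so far: 5)
  step 11: ref 1 -> FAULT, evict 4, frames=[1,2] (faults so far: 6)
  step 12: ref 2 -> HIT, frames=[1,2] (faults so far: 6)
  step 13: ref 2 -> HIT, frames=[1,2] (faults so far: 6)
  step 14: ref 2 -> HIT, frames=[1,2] (faults so far: 6)
  Optimal total faults: 6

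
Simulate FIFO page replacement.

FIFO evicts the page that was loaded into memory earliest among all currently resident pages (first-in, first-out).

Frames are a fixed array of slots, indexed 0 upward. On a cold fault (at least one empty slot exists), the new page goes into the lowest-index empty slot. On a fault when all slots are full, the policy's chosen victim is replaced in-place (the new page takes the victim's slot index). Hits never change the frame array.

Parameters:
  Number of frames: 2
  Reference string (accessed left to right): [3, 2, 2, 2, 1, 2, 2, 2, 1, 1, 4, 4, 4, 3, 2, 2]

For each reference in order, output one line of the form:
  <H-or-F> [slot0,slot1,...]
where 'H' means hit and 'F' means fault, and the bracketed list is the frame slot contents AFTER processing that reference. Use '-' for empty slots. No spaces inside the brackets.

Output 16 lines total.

F [3,-]
F [3,2]
H [3,2]
H [3,2]
F [1,2]
H [1,2]
H [1,2]
H [1,2]
H [1,2]
H [1,2]
F [1,4]
H [1,4]
H [1,4]
F [3,4]
F [3,2]
H [3,2]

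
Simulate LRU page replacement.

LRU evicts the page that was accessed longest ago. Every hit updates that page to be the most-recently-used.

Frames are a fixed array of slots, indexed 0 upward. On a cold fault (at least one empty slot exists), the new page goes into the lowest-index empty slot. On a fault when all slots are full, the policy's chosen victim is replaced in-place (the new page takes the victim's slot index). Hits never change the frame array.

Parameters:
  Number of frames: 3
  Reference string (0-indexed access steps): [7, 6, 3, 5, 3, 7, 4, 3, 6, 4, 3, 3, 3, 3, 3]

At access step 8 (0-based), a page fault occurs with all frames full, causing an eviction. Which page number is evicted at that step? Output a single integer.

Step 0: ref 7 -> FAULT, frames=[7,-,-]
Step 1: ref 6 -> FAULT, frames=[7,6,-]
Step 2: ref 3 -> FAULT, frames=[7,6,3]
Step 3: ref 5 -> FAULT, evict 7, frames=[5,6,3]
Step 4: ref 3 -> HIT, frames=[5,6,3]
Step 5: ref 7 -> FAULT, evict 6, frames=[5,7,3]
Step 6: ref 4 -> FAULT, evict 5, frames=[4,7,3]
Step 7: ref 3 -> HIT, frames=[4,7,3]
Step 8: ref 6 -> FAULT, evict 7, frames=[4,6,3]
At step 8: evicted page 7

Answer: 7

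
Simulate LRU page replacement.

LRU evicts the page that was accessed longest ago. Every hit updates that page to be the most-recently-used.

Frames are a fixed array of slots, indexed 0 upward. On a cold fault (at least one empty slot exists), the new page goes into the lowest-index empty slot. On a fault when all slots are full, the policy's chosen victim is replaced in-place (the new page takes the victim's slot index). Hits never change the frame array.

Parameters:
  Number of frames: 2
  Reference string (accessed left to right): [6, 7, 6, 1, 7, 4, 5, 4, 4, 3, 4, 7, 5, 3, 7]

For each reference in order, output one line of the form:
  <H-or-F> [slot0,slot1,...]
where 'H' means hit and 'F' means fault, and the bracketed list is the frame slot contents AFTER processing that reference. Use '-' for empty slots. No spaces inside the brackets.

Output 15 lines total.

F [6,-]
F [6,7]
H [6,7]
F [6,1]
F [7,1]
F [7,4]
F [5,4]
H [5,4]
H [5,4]
F [3,4]
H [3,4]
F [7,4]
F [7,5]
F [3,5]
F [3,7]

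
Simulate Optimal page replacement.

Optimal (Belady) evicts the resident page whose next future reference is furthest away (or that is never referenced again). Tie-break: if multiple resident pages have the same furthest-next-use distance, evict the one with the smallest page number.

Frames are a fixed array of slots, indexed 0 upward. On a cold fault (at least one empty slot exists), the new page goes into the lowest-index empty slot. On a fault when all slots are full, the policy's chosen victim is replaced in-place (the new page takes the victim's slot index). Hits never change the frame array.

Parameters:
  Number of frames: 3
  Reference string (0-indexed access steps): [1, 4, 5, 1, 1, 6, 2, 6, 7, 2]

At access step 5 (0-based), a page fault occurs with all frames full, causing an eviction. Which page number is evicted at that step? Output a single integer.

Step 0: ref 1 -> FAULT, frames=[1,-,-]
Step 1: ref 4 -> FAULT, frames=[1,4,-]
Step 2: ref 5 -> FAULT, frames=[1,4,5]
Step 3: ref 1 -> HIT, frames=[1,4,5]
Step 4: ref 1 -> HIT, frames=[1,4,5]
Step 5: ref 6 -> FAULT, evict 1, frames=[6,4,5]
At step 5: evicted page 1

Answer: 1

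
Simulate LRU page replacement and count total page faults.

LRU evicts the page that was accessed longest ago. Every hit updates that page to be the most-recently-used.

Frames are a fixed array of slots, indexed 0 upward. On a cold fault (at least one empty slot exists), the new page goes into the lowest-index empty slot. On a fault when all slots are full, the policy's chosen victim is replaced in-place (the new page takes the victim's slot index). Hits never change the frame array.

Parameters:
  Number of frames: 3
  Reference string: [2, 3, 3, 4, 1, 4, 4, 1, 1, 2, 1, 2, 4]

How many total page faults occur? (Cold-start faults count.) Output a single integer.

Step 0: ref 2 → FAULT, frames=[2,-,-]
Step 1: ref 3 → FAULT, frames=[2,3,-]
Step 2: ref 3 → HIT, frames=[2,3,-]
Step 3: ref 4 → FAULT, frames=[2,3,4]
Step 4: ref 1 → FAULT (evict 2), frames=[1,3,4]
Step 5: ref 4 → HIT, frames=[1,3,4]
Step 6: ref 4 → HIT, frames=[1,3,4]
Step 7: ref 1 → HIT, frames=[1,3,4]
Step 8: ref 1 → HIT, frames=[1,3,4]
Step 9: ref 2 → FAULT (evict 3), frames=[1,2,4]
Step 10: ref 1 → HIT, frames=[1,2,4]
Step 11: ref 2 → HIT, frames=[1,2,4]
Step 12: ref 4 → HIT, frames=[1,2,4]
Total faults: 5

Answer: 5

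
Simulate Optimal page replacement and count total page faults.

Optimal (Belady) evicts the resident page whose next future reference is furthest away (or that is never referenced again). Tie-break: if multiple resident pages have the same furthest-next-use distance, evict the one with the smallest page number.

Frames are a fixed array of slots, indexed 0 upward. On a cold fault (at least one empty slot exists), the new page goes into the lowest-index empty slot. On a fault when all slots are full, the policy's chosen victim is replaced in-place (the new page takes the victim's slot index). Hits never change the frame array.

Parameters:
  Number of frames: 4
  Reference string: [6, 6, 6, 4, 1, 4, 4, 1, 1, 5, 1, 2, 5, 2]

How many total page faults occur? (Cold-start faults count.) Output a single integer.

Step 0: ref 6 → FAULT, frames=[6,-,-,-]
Step 1: ref 6 → HIT, frames=[6,-,-,-]
Step 2: ref 6 → HIT, frames=[6,-,-,-]
Step 3: ref 4 → FAULT, frames=[6,4,-,-]
Step 4: ref 1 → FAULT, frames=[6,4,1,-]
Step 5: ref 4 → HIT, frames=[6,4,1,-]
Step 6: ref 4 → HIT, frames=[6,4,1,-]
Step 7: ref 1 → HIT, frames=[6,4,1,-]
Step 8: ref 1 → HIT, frames=[6,4,1,-]
Step 9: ref 5 → FAULT, frames=[6,4,1,5]
Step 10: ref 1 → HIT, frames=[6,4,1,5]
Step 11: ref 2 → FAULT (evict 1), frames=[6,4,2,5]
Step 12: ref 5 → HIT, frames=[6,4,2,5]
Step 13: ref 2 → HIT, frames=[6,4,2,5]
Total faults: 5

Answer: 5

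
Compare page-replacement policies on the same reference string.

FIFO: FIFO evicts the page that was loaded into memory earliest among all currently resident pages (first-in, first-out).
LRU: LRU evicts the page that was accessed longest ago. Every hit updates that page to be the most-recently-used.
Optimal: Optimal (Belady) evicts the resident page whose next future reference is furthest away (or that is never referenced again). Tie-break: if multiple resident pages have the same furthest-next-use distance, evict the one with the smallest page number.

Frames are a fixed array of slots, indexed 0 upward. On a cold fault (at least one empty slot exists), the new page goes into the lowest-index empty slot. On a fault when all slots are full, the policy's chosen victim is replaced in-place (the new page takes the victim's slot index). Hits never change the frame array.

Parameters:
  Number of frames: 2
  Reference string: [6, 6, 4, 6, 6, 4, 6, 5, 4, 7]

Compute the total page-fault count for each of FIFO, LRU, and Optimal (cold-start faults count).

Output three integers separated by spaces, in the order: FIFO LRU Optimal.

--- FIFO ---
  step 0: ref 6 -> FAULT, frames=[6,-] (faults so far: 1)
  step 1: ref 6 -> HIT, frames=[6,-] (faults so far: 1)
  step 2: ref 4 -> FAULT, frames=[6,4] (faults so far: 2)
  step 3: ref 6 -> HIT, frames=[6,4] (faults so far: 2)
  step 4: ref 6 -> HIT, frames=[6,4] (faults so far: 2)
  step 5: ref 4 -> HIT, frames=[6,4] (faults so far: 2)
  step 6: ref 6 -> HIT, frames=[6,4] (faults so far: 2)
  step 7: ref 5 -> FAULT, evict 6, frames=[5,4] (faults so far: 3)
  step 8: ref 4 -> HIT, frames=[5,4] (faults so far: 3)
  step 9: ref 7 -> FAULT, evict 4, frames=[5,7] (faults so far: 4)
  FIFO total faults: 4
--- LRU ---
  step 0: ref 6 -> FAULT, frames=[6,-] (faults so far: 1)
  step 1: ref 6 -> HIT, frames=[6,-] (faults so far: 1)
  step 2: ref 4 -> FAULT, frames=[6,4] (faults so far: 2)
  step 3: ref 6 -> HIT, frames=[6,4] (faults so far: 2)
  step 4: ref 6 -> HIT, frames=[6,4] (faults so far: 2)
  step 5: ref 4 -> HIT, frames=[6,4] (faults so far: 2)
  step 6: ref 6 -> HIT, frames=[6,4] (faults so far: 2)
  step 7: ref 5 -> FAULT, evict 4, frames=[6,5] (faults so far: 3)
  step 8: ref 4 -> FAULT, evict 6, frames=[4,5] (faults so far: 4)
  step 9: ref 7 -> FAULT, evict 5, frames=[4,7] (faults so far: 5)
  LRU total faults: 5
--- Optimal ---
  step 0: ref 6 -> FAULT, frames=[6,-] (faults so far: 1)
  step 1: ref 6 -> HIT, frames=[6,-] (faults so far: 1)
  step 2: ref 4 -> FAULT, frames=[6,4] (faults so far: 2)
  step 3: ref 6 -> HIT, frames=[6,4] (faults so far: 2)
  step 4: ref 6 -> HIT, frames=[6,4] (faults so far: 2)
  step 5: ref 4 -> HIT, frames=[6,4] (faults so far: 2)
  step 6: ref 6 -> HIT, frames=[6,4] (faults so far: 2)
  step 7: ref 5 -> FAULT, evict 6, frames=[5,4] (faults so far: 3)
  step 8: ref 4 -> HIT, frames=[5,4] (faults so far: 3)
  step 9: ref 7 -> FAULT, evict 4, frames=[5,7] (faults so far: 4)
  Optimal total faults: 4

Answer: 4 5 4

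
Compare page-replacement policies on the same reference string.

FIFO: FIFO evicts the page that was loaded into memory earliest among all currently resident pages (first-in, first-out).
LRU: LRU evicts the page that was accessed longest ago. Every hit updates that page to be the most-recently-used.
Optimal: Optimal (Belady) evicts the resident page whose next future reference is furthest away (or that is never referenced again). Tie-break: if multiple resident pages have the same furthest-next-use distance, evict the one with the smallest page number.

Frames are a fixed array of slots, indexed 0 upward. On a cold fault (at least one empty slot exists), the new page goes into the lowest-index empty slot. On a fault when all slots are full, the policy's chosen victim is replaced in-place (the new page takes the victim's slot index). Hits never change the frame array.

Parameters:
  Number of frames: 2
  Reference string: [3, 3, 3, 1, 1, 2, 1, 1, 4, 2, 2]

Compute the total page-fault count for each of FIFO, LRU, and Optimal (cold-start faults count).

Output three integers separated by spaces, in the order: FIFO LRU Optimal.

Answer: 4 5 4

Derivation:
--- FIFO ---
  step 0: ref 3 -> FAULT, frames=[3,-] (faults so far: 1)
  step 1: ref 3 -> HIT, frames=[3,-] (faults so far: 1)
  step 2: ref 3 -> HIT, frames=[3,-] (faults so far: 1)
  step 3: ref 1 -> FAULT, frames=[3,1] (faults so far: 2)
  step 4: ref 1 -> HIT, frames=[3,1] (faults so far: 2)
  step 5: ref 2 -> FAULT, evict 3, frames=[2,1] (faults so far: 3)
  step 6: ref 1 -> HIT, frames=[2,1] (faults so far: 3)
  step 7: ref 1 -> HIT, frames=[2,1] (faults so far: 3)
  step 8: ref 4 -> FAULT, evict 1, frames=[2,4] (faults so far: 4)
  step 9: ref 2 -> HIT, frames=[2,4] (faults so far: 4)
  step 10: ref 2 -> HIT, frames=[2,4] (faults so far: 4)
  FIFO total faults: 4
--- LRU ---
  step 0: ref 3 -> FAULT, frames=[3,-] (faults so far: 1)
  step 1: ref 3 -> HIT, frames=[3,-] (faults so far: 1)
  step 2: ref 3 -> HIT, frames=[3,-] (faults so far: 1)
  step 3: ref 1 -> FAULT, frames=[3,1] (faults so far: 2)
  step 4: ref 1 -> HIT, frames=[3,1] (faults so far: 2)
  step 5: ref 2 -> FAULT, evict 3, frames=[2,1] (faults so far: 3)
  step 6: ref 1 -> HIT, frames=[2,1] (faults so far: 3)
  step 7: ref 1 -> HIT, frames=[2,1] (faults so far: 3)
  step 8: ref 4 -> FAULT, evict 2, frames=[4,1] (faults so far: 4)
  step 9: ref 2 -> FAULT, evict 1, frames=[4,2] (faults so far: 5)
  step 10: ref 2 -> HIT, frames=[4,2] (faults so far: 5)
  LRU total faults: 5
--- Optimal ---
  step 0: ref 3 -> FAULT, frames=[3,-] (faults so far: 1)
  step 1: ref 3 -> HIT, frames=[3,-] (faults so far: 1)
  step 2: ref 3 -> HIT, frames=[3,-] (faults so far: 1)
  step 3: ref 1 -> FAULT, frames=[3,1] (faults so far: 2)
  step 4: ref 1 -> HIT, frames=[3,1] (faults so far: 2)
  step 5: ref 2 -> FAULT, evict 3, frames=[2,1] (faults so far: 3)
  step 6: ref 1 -> HIT, frames=[2,1] (faults so far: 3)
  step 7: ref 1 -> HIT, frames=[2,1] (faults so far: 3)
  step 8: ref 4 -> FAULT, evict 1, frames=[2,4] (faults so far: 4)
  step 9: ref 2 -> HIT, frames=[2,4] (faults so far: 4)
  step 10: ref 2 -> HIT, frames=[2,4] (faults so far: 4)
  Optimal total faults: 4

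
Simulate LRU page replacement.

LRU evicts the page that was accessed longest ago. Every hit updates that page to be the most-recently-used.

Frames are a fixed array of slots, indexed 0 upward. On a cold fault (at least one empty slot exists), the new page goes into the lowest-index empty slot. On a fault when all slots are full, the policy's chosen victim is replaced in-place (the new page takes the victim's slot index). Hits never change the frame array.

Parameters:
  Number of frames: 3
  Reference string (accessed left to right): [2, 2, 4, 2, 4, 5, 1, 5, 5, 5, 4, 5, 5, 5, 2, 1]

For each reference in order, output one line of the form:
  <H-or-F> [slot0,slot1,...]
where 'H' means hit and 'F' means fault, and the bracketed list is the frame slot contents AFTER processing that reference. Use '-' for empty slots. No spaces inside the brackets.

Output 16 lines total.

F [2,-,-]
H [2,-,-]
F [2,4,-]
H [2,4,-]
H [2,4,-]
F [2,4,5]
F [1,4,5]
H [1,4,5]
H [1,4,5]
H [1,4,5]
H [1,4,5]
H [1,4,5]
H [1,4,5]
H [1,4,5]
F [2,4,5]
F [2,1,5]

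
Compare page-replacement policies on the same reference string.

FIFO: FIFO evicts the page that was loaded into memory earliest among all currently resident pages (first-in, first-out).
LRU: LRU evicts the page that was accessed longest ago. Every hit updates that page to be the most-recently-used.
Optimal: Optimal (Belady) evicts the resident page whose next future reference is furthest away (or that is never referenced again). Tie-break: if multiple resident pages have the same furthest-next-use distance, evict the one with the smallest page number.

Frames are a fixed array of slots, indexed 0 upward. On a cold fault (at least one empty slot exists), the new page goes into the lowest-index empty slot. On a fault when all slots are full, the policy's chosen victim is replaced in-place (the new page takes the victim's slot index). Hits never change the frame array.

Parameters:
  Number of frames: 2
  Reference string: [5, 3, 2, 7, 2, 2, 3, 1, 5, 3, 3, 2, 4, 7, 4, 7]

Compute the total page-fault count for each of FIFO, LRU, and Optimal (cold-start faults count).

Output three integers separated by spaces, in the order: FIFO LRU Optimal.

--- FIFO ---
  step 0: ref 5 -> FAULT, frames=[5,-] (faults so far: 1)
  step 1: ref 3 -> FAULT, frames=[5,3] (faults so far: 2)
  step 2: ref 2 -> FAULT, evict 5, frames=[2,3] (faults so far: 3)
  step 3: ref 7 -> FAULT, evict 3, frames=[2,7] (faults so far: 4)
  step 4: ref 2 -> HIT, frames=[2,7] (faults so far: 4)
  step 5: ref 2 -> HIT, frames=[2,7] (faults so far: 4)
  step 6: ref 3 -> FAULT, evict 2, frames=[3,7] (faults so far: 5)
  step 7: ref 1 -> FAULT, evict 7, frames=[3,1] (faults so far: 6)
  step 8: ref 5 -> FAULT, evict 3, frames=[5,1] (faults so far: 7)
  step 9: ref 3 -> FAULT, evict 1, frames=[5,3] (faults so far: 8)
  step 10: ref 3 -> HIT, frames=[5,3] (faults so far: 8)
  step 11: ref 2 -> FAULT, evict 5, frames=[2,3] (faults so far: 9)
  step 12: ref 4 -> FAULT, evict 3, frames=[2,4] (faults so far: 10)
  step 13: ref 7 -> FAULT, evict 2, frames=[7,4] (faults so far: 11)
  step 14: ref 4 -> HIT, frames=[7,4] (faults so far: 11)
  step 15: ref 7 -> HIT, frames=[7,4] (faults so far: 11)
  FIFO total faults: 11
--- LRU ---
  step 0: ref 5 -> FAULT, frames=[5,-] (faults so far: 1)
  step 1: ref 3 -> FAULT, frames=[5,3] (faults so far: 2)
  step 2: ref 2 -> FAULT, evict 5, frames=[2,3] (faults so far: 3)
  step 3: ref 7 -> FAULT, evict 3, frames=[2,7] (faults so far: 4)
  step 4: ref 2 -> HIT, frames=[2,7] (faults so far: 4)
  step 5: ref 2 -> HIT, frames=[2,7] (faults so far: 4)
  step 6: ref 3 -> FAULT, evict 7, frames=[2,3] (faults so far: 5)
  step 7: ref 1 -> FAULT, evict 2, frames=[1,3] (faults so far: 6)
  step 8: ref 5 -> FAULT, evict 3, frames=[1,5] (faults so far: 7)
  step 9: ref 3 -> FAULT, evict 1, frames=[3,5] (faults so far: 8)
  step 10: ref 3 -> HIT, frames=[3,5] (faults so far: 8)
  step 11: ref 2 -> FAULT, evict 5, frames=[3,2] (faults so far: 9)
  step 12: ref 4 -> FAULT, evict 3, frames=[4,2] (faults so far: 10)
  step 13: ref 7 -> FAULT, evict 2, frames=[4,7] (faults so far: 11)
  step 14: ref 4 -> HIT, frames=[4,7] (faults so far: 11)
  step 15: ref 7 -> HIT, frames=[4,7] (faults so far: 11)
  LRU total faults: 11
--- Optimal ---
  step 0: ref 5 -> FAULT, frames=[5,-] (faults so far: 1)
  step 1: ref 3 -> FAULT, frames=[5,3] (faults so far: 2)
  step 2: ref 2 -> FAULT, evict 5, frames=[2,3] (faults so far: 3)
  step 3: ref 7 -> FAULT, evict 3, frames=[2,7] (faults so far: 4)
  step 4: ref 2 -> HIT, frames=[2,7] (faults so far: 4)
  step 5: ref 2 -> HIT, frames=[2,7] (faults so far: 4)
  step 6: ref 3 -> FAULT, evict 7, frames=[2,3] (faults so far: 5)
  step 7: ref 1 -> FAULT, evict 2, frames=[1,3] (faults so far: 6)
  step 8: ref 5 -> FAULT, evict 1, frames=[5,3] (faults so far: 7)
  step 9: ref 3 -> HIT, frames=[5,3] (faults so far: 7)
  step 10: ref 3 -> HIT, frames=[5,3] (faults so far: 7)
  step 11: ref 2 -> FAULT, evict 3, frames=[5,2] (faults so far: 8)
  step 12: ref 4 -> FAULT, evict 2, frames=[5,4] (faults so far: 9)
  step 13: ref 7 -> FAULT, evict 5, frames=[7,4] (faults so far: 10)
  step 14: ref 4 -> HIT, frames=[7,4] (faults so far: 10)
  step 15: ref 7 -> HIT, frames=[7,4] (faults so far: 10)
  Optimal total faults: 10

Answer: 11 11 10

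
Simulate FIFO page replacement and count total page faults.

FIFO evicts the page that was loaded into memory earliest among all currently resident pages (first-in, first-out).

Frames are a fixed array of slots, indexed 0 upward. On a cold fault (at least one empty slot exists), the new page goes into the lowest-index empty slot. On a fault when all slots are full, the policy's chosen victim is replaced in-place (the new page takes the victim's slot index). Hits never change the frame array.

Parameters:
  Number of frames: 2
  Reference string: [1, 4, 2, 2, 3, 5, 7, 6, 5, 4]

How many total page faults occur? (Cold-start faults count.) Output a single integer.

Step 0: ref 1 → FAULT, frames=[1,-]
Step 1: ref 4 → FAULT, frames=[1,4]
Step 2: ref 2 → FAULT (evict 1), frames=[2,4]
Step 3: ref 2 → HIT, frames=[2,4]
Step 4: ref 3 → FAULT (evict 4), frames=[2,3]
Step 5: ref 5 → FAULT (evict 2), frames=[5,3]
Step 6: ref 7 → FAULT (evict 3), frames=[5,7]
Step 7: ref 6 → FAULT (evict 5), frames=[6,7]
Step 8: ref 5 → FAULT (evict 7), frames=[6,5]
Step 9: ref 4 → FAULT (evict 6), frames=[4,5]
Total faults: 9

Answer: 9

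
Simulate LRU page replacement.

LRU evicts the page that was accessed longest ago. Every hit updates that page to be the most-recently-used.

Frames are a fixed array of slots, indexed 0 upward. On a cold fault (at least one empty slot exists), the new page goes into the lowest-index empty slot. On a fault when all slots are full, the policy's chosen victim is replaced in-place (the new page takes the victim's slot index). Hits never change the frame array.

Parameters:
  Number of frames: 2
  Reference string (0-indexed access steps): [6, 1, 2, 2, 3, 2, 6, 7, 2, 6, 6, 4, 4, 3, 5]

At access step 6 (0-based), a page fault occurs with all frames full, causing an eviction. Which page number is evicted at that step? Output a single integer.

Step 0: ref 6 -> FAULT, frames=[6,-]
Step 1: ref 1 -> FAULT, frames=[6,1]
Step 2: ref 2 -> FAULT, evict 6, frames=[2,1]
Step 3: ref 2 -> HIT, frames=[2,1]
Step 4: ref 3 -> FAULT, evict 1, frames=[2,3]
Step 5: ref 2 -> HIT, frames=[2,3]
Step 6: ref 6 -> FAULT, evict 3, frames=[2,6]
At step 6: evicted page 3

Answer: 3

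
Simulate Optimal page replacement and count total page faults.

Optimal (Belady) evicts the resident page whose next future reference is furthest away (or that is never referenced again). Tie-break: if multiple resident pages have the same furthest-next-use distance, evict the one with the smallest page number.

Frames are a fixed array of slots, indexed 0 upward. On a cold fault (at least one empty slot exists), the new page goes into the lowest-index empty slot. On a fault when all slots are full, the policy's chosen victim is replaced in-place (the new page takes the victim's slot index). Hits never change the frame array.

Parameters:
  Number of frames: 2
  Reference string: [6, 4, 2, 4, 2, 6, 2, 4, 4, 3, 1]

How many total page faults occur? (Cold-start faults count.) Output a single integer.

Step 0: ref 6 → FAULT, frames=[6,-]
Step 1: ref 4 → FAULT, frames=[6,4]
Step 2: ref 2 → FAULT (evict 6), frames=[2,4]
Step 3: ref 4 → HIT, frames=[2,4]
Step 4: ref 2 → HIT, frames=[2,4]
Step 5: ref 6 → FAULT (evict 4), frames=[2,6]
Step 6: ref 2 → HIT, frames=[2,6]
Step 7: ref 4 → FAULT (evict 2), frames=[4,6]
Step 8: ref 4 → HIT, frames=[4,6]
Step 9: ref 3 → FAULT (evict 4), frames=[3,6]
Step 10: ref 1 → FAULT (evict 3), frames=[1,6]
Total faults: 7

Answer: 7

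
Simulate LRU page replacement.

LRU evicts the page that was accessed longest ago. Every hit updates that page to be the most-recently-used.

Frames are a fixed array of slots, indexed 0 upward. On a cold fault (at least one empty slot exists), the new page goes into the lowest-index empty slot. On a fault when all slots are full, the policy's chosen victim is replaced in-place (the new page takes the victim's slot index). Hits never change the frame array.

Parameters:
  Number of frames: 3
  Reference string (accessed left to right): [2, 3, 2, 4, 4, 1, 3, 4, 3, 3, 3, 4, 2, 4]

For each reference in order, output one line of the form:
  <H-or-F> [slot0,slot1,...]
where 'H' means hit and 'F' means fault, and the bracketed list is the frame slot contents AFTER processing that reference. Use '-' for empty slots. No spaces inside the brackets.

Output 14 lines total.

F [2,-,-]
F [2,3,-]
H [2,3,-]
F [2,3,4]
H [2,3,4]
F [2,1,4]
F [3,1,4]
H [3,1,4]
H [3,1,4]
H [3,1,4]
H [3,1,4]
H [3,1,4]
F [3,2,4]
H [3,2,4]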